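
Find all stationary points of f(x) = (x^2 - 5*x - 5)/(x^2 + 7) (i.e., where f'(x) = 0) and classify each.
f'(x) = (5*x^2 + 24*x - 35)/(x^4 + 14*x^2 + 49)

Solve f'(x) = 0:
  f'(x) = (5*x^2 + 24*x - 35)/(x^2 + 7)^2; the denominator is positive wherever f is defined, so f'(x) = 0 ⇔ 5*x^2 + 24*x - 35 = 0.
  5*x^2 + 24*x - 35 = 0 has no rational roots; quadratic formula: x = (-24 ± √1276)/10.
  ⇒ x = -sqrt(319)/5 - 12/5 ≈ -5.9721, -12/5 + sqrt(319)/5 ≈ 1.1721

f''(x) = 2*(-5*x^3 - 36*x^2 + 105*x + 84)/(x^6 + 21*x^4 + 147*x^2 + 343)
Second-derivative test at each critical point:
  f''(-5.9721) = -0.0196 < 0 → local maximum
  f''(1.1721) = 0.5094 > 0 → local minimum

Critical points: x = -sqrt(319)/5 - 12/5 ≈ -5.9721 (local maximum); x = -12/5 + sqrt(319)/5 ≈ 1.1721 (local minimum)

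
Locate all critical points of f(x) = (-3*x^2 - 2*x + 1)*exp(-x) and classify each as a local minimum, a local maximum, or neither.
f'(x) = (3*x^2 - 4*x - 3)*exp(-x)

Solve f'(x) = 0:
  f'(x) = (3*x^2 - 4*x - 3)·exp(-x) and exp(-x) > 0 for every x, so f'(x) = 0 ⇔ 3*x^2 - 4*x - 3 = 0.
  3*x^2 - 4*x - 3 = 0 has no rational roots; quadratic formula: x = (4 ± √52)/6.
  ⇒ x = 2/3 - sqrt(13)/3 ≈ -0.5352, 2/3 + sqrt(13)/3 ≈ 1.8685

f''(x) = (-3*x^2 + 10*x - 1)*exp(-x)
Second-derivative test at each critical point:
  f''(-0.5352) = -12.3148 < 0 → local maximum
  f''(1.8685) = 1.1131 > 0 → local minimum

Critical points: x = 2/3 - sqrt(13)/3 ≈ -0.5352 (local maximum); x = 2/3 + sqrt(13)/3 ≈ 1.8685 (local minimum)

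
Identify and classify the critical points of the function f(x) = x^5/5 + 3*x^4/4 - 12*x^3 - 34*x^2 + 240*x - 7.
f'(x) = x^4 + 3*x^3 - 36*x^2 - 68*x + 240

Solve f'(x) = 0:
  Factor: x^4 + 3*x^3 - 36*x^2 - 68*x + 240 = (x - 5)*(x - 2)*(x + 4)*(x + 6) = 0.
  ⇒ x = -6, -4, 2, 5

f''(x) = 4*x^3 + 9*x^2 - 72*x - 68
Second-derivative test at each critical point:
  f''(-6) = -176 < 0 → local maximum
  f''(-4) = 108 > 0 → local minimum
  f''(2) = -144 < 0 → local maximum
  f''(5) = 297 > 0 → local minimum

Critical points: x = -6 (local maximum); x = -4 (local minimum); x = 2 (local maximum); x = 5 (local minimum)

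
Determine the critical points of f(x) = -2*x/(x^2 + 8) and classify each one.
f'(x) = 2*(x^2 - 8)/(x^2 + 8)^2

Solve f'(x) = 0:
  f'(x) = 2*(x^2 - 8)/(x^2 + 8)^2; the denominator is positive wherever f is defined, so f'(x) = 0 ⇔ 2*x^2 - 16 = 0.
  Factor: 2*x^2 - 16 = 2*(x^2 - 8); x^2 - 8 = 0 has no rational roots; quadratic formula: x = (0 ± √32)/2.
  ⇒ x = -2*sqrt(2) ≈ -2.8284, 2*sqrt(2) ≈ 2.8284

f''(x) = 4*x*(24 - x^2)/(x^2 + 8)^3
Second-derivative test at each critical point:
  f''(-2.8284) = -0.0442 < 0 → local maximum
  f''(2.8284) = 0.0442 > 0 → local minimum

Critical points: x = -2*sqrt(2) ≈ -2.8284 (local maximum); x = 2*sqrt(2) ≈ 2.8284 (local minimum)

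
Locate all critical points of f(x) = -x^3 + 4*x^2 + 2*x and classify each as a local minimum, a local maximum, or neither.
f'(x) = -3*x^2 + 8*x + 2

Solve f'(x) = 0:
  3*x^2 - 8*x - 2 = 0 has no rational roots; quadratic formula: x = (8 ± √88)/6.
  ⇒ x = 4/3 - sqrt(22)/3 ≈ -0.2301, 4/3 + sqrt(22)/3 ≈ 2.8968

f''(x) = 8 - 6*x
Second-derivative test at each critical point:
  f''(-0.2301) = 9.3808 > 0 → local minimum
  f''(2.8968) = -9.3808 < 0 → local maximum

Critical points: x = 4/3 - sqrt(22)/3 ≈ -0.2301 (local minimum); x = 4/3 + sqrt(22)/3 ≈ 2.8968 (local maximum)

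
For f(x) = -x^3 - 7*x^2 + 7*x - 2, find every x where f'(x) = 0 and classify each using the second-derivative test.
f'(x) = -3*x^2 - 14*x + 7

Solve f'(x) = 0:
  3*x^2 + 14*x - 7 = 0 has no rational roots; quadratic formula: x = (-14 ± √280)/6.
  ⇒ x = -sqrt(70)/3 - 7/3 ≈ -5.1222, -7/3 + sqrt(70)/3 ≈ 0.4555

f''(x) = -6*x - 14
Second-derivative test at each critical point:
  f''(-5.1222) = 16.7332 > 0 → local minimum
  f''(0.4555) = -16.7332 < 0 → local maximum

Critical points: x = -sqrt(70)/3 - 7/3 ≈ -5.1222 (local minimum); x = -7/3 + sqrt(70)/3 ≈ 0.4555 (local maximum)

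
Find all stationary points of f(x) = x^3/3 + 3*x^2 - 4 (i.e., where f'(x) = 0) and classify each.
f'(x) = x*(x + 6)

Solve f'(x) = 0:
  Factor: x^2 + 6*x = x*(x + 6) = 0.
  ⇒ x = -6, 0

f''(x) = 2*x + 6
Second-derivative test at each critical point:
  f''(-6) = -6 < 0 → local maximum
  f''(0) = 6 > 0 → local minimum

Critical points: x = -6 (local maximum); x = 0 (local minimum)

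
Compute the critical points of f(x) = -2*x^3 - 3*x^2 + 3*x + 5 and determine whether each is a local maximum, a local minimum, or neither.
f'(x) = -6*x^2 - 6*x + 3

Solve f'(x) = 0:
  Factor: -6*x^2 - 6*x + 3 = -3*(2*x^2 + 2*x - 1); 2*x^2 + 2*x - 1 = 0 has no rational roots; quadratic formula: x = (-2 ± √12)/4.
  ⇒ x = -sqrt(3)/2 - 1/2 ≈ -1.3660, -1/2 + sqrt(3)/2 ≈ 0.3660

f''(x) = -12*x - 6
Second-derivative test at each critical point:
  f''(-1.3660) = 10.3923 > 0 → local minimum
  f''(0.3660) = -10.3923 < 0 → local maximum

Critical points: x = -sqrt(3)/2 - 1/2 ≈ -1.3660 (local minimum); x = -1/2 + sqrt(3)/2 ≈ 0.3660 (local maximum)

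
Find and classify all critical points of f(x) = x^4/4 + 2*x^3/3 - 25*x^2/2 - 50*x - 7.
f'(x) = x^3 + 2*x^2 - 25*x - 50

Solve f'(x) = 0:
  Factor: x^3 + 2*x^2 - 25*x - 50 = (x - 5)*(x + 2)*(x + 5) = 0.
  ⇒ x = -5, -2, 5

f''(x) = 3*x^2 + 4*x - 25
Second-derivative test at each critical point:
  f''(-5) = 30 > 0 → local minimum
  f''(-2) = -21 < 0 → local maximum
  f''(5) = 70 > 0 → local minimum

Critical points: x = -5 (local minimum); x = -2 (local maximum); x = 5 (local minimum)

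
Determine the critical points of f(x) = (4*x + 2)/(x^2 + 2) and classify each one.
f'(x) = 4*(-x^2 - x + 2)/(x^4 + 4*x^2 + 4)

Solve f'(x) = 0:
  f'(x) = -4*(x - 1)*(x + 2)/(x^2 + 2)^2; the denominator is positive wherever f is defined, so f'(x) = 0 ⇔ -4*x^2 - 4*x + 8 = 0.
  Factor: -4*x^2 - 4*x + 8 = -4*(x - 1)*(x + 2) = 0.
  ⇒ x = -2, 1

f''(x) = 4*(4*x^2*(2*x + 1) - (6*x + 1)*(x^2 + 2))/(x^2 + 2)^3
Second-derivative test at each critical point:
  f''(-2) = 1/3 > 0 → local minimum
  f''(1) = -4/3 < 0 → local maximum

Critical points: x = -2 (local minimum); x = 1 (local maximum)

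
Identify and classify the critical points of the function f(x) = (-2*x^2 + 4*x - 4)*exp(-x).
f'(x) = 2*(x^2 - 4*x + 4)*exp(-x)

Solve f'(x) = 0:
  f'(x) = (2*x^2 - 8*x + 8)·exp(-x) and exp(-x) > 0 for every x, so f'(x) = 0 ⇔ 2*x^2 - 8*x + 8 = 0.
  Factor: 2*x^2 - 8*x + 8 = 2*(x - 2)^2 = 0.
  ⇒ x = 2

f''(x) = 2*(-x^2 + 6*x - 8)*exp(-x)
Second-derivative test at each critical point:
  f''(2) = 0, so the second-derivative test is inconclusive; use the first-derivative test: f'(7/4) = 0.0217, f'(9/4) = 0.0132 — f' is positive on both sides (no sign change) → neither a local maximum nor a local minimum

Critical points: x = 2 (neither)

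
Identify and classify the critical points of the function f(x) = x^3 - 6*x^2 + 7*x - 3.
f'(x) = 3*x^2 - 12*x + 7

Solve f'(x) = 0:
  3*x^2 - 12*x + 7 = 0 has no rational roots; quadratic formula: x = (12 ± √60)/6.
  ⇒ x = 2 - sqrt(15)/3 ≈ 0.7090, sqrt(15)/3 + 2 ≈ 3.2910

f''(x) = 6*x - 12
Second-derivative test at each critical point:
  f''(0.7090) = -7.7460 < 0 → local maximum
  f''(3.2910) = 7.7460 > 0 → local minimum

Critical points: x = 2 - sqrt(15)/3 ≈ 0.7090 (local maximum); x = sqrt(15)/3 + 2 ≈ 3.2910 (local minimum)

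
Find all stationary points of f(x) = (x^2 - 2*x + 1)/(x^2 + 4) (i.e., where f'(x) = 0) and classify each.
f'(x) = 2*(x^2 + 3*x - 4)/(x^4 + 8*x^2 + 16)

Solve f'(x) = 0:
  f'(x) = 2*(x - 1)*(x + 4)/(x^2 + 4)^2; the denominator is positive wherever f is defined, so f'(x) = 0 ⇔ 2*x^2 + 6*x - 8 = 0.
  Factor: 2*x^2 + 6*x - 8 = 2*(x - 1)*(x + 4) = 0.
  ⇒ x = -4, 1

f''(x) = 2*(-2*x^3 - 9*x^2 + 24*x + 12)/(x^6 + 12*x^4 + 48*x^2 + 64)
Second-derivative test at each critical point:
  f''(-4) = -1/40 < 0 → local maximum
  f''(1) = 2/5 > 0 → local minimum

Critical points: x = -4 (local maximum); x = 1 (local minimum)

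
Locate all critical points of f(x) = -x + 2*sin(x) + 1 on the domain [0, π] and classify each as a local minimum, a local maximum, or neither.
f'(x) = 2*cos(x) - 1

Solve f'(x) = 0 on [0, π]:
  f'(x) = 0 ⇔ cos(x) = 1/2, i.e. x = ±arccos(1/2) + 2nπ; keep the solutions lying in [0, π].
  ⇒ x = pi/3 ≈ 1.0472

f''(x) = -2*sin(x)
Second-derivative test at each critical point:
  f''(1.0472) = -1.7321 < 0 → local maximum

Critical points: x = pi/3 ≈ 1.0472 (local maximum)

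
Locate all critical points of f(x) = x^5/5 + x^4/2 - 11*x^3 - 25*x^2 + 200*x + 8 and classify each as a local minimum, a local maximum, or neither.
f'(x) = x^4 + 2*x^3 - 33*x^2 - 50*x + 200

Solve f'(x) = 0:
  Factor: x^4 + 2*x^3 - 33*x^2 - 50*x + 200 = (x - 5)*(x - 2)*(x + 4)*(x + 5) = 0.
  ⇒ x = -5, -4, 2, 5

f''(x) = 4*x^3 + 6*x^2 - 66*x - 50
Second-derivative test at each critical point:
  f''(-5) = -70 < 0 → local maximum
  f''(-4) = 54 > 0 → local minimum
  f''(2) = -126 < 0 → local maximum
  f''(5) = 270 > 0 → local minimum

Critical points: x = -5 (local maximum); x = -4 (local minimum); x = 2 (local maximum); x = 5 (local minimum)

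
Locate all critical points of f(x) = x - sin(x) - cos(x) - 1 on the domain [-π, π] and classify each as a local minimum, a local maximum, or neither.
f'(x) = sin(x) - cos(x) + 1

Solve f'(x) = 0 on [-π, π]:
  f'(x) = 0 ⇔ sin(x) - cos(x) = -1. Write the left side as R·cos(x + φ) with R = √((-1)² + (-1)²) = sqrt(2), cos φ = -sqrt(2)/2, sin φ = -sqrt(2)/2; then cos(x + φ) = -sqrt(2)/2. Solve for x and keep the solutions lying in [-π, π].
  ⇒ x = -pi/2 ≈ -1.5708, 0

f''(x) = sin(x) + cos(x)
Second-derivative test at each critical point:
  f''(-1.5708) = -1 < 0 → local maximum
  f''(0) = 1 > 0 → local minimum

Critical points: x = -pi/2 ≈ -1.5708 (local maximum); x = 0 (local minimum)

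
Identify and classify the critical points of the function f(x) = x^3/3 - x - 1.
f'(x) = x^2 - 1

Solve f'(x) = 0:
  Factor: x^2 - 1 = (x - 1)*(x + 1) = 0.
  ⇒ x = -1, 1

f''(x) = 2*x
Second-derivative test at each critical point:
  f''(-1) = -2 < 0 → local maximum
  f''(1) = 2 > 0 → local minimum

Critical points: x = -1 (local maximum); x = 1 (local minimum)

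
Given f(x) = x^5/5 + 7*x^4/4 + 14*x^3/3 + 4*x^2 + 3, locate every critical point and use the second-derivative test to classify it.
f'(x) = x*(x^3 + 7*x^2 + 14*x + 8)

Solve f'(x) = 0:
  Factor: x^4 + 7*x^3 + 14*x^2 + 8*x = x*(x + 1)*(x + 2)*(x + 4) = 0.
  ⇒ x = -4, -2, -1, 0

f''(x) = 4*x^3 + 21*x^2 + 28*x + 8
Second-derivative test at each critical point:
  f''(-4) = -24 < 0 → local maximum
  f''(-2) = 4 > 0 → local minimum
  f''(-1) = -3 < 0 → local maximum
  f''(0) = 8 > 0 → local minimum

Critical points: x = -4 (local maximum); x = -2 (local minimum); x = -1 (local maximum); x = 0 (local minimum)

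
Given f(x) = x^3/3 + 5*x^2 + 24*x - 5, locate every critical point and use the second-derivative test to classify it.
f'(x) = x^2 + 10*x + 24

Solve f'(x) = 0:
  Factor: x^2 + 10*x + 24 = (x + 4)*(x + 6) = 0.
  ⇒ x = -6, -4

f''(x) = 2*x + 10
Second-derivative test at each critical point:
  f''(-6) = -2 < 0 → local maximum
  f''(-4) = 2 > 0 → local minimum

Critical points: x = -6 (local maximum); x = -4 (local minimum)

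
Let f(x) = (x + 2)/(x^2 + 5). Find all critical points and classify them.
f'(x) = (x^2 - 2*x*(x + 2) + 5)/(x^2 + 5)^2

Solve f'(x) = 0:
  f'(x) = -(x - 1)*(x + 5)/(x^2 + 5)^2; the denominator is positive wherever f is defined, so f'(x) = 0 ⇔ -x^2 - 4*x + 5 = 0.
  Factor: -x^2 - 4*x + 5 = -(x - 1)*(x + 5) = 0.
  ⇒ x = -5, 1

f''(x) = 2*(4*x^2*(x + 2) - (3*x + 2)*(x^2 + 5))/(x^2 + 5)^3
Second-derivative test at each critical point:
  f''(-5) = 1/150 > 0 → local minimum
  f''(1) = -1/6 < 0 → local maximum

Critical points: x = -5 (local minimum); x = 1 (local maximum)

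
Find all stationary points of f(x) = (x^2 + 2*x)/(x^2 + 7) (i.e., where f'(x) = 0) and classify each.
f'(x) = 2*(-x^2 + 7*x + 7)/(x^4 + 14*x^2 + 49)

Solve f'(x) = 0:
  f'(x) = -2*(x^2 - 7*x - 7)/(x^2 + 7)^2; the denominator is positive wherever f is defined, so f'(x) = 0 ⇔ -2*x^2 + 14*x + 14 = 0.
  Factor: -2*x^2 + 14*x + 14 = -2*(x^2 - 7*x - 7); x^2 - 7*x - 7 = 0 has no rational roots; quadratic formula: x = (7 ± √77)/2.
  ⇒ x = 7/2 - sqrt(77)/2 ≈ -0.8875, 7/2 + sqrt(77)/2 ≈ 7.8875

f''(x) = 2*(2*x^3 - 21*x^2 - 42*x + 49)/(x^6 + 21*x^4 + 147*x^2 + 343)
Second-derivative test at each critical point:
  f''(-0.8875) = 0.2894 > 0 → local minimum
  f''(7.8875) = -0.0037 < 0 → local maximum

Critical points: x = 7/2 - sqrt(77)/2 ≈ -0.8875 (local minimum); x = 7/2 + sqrt(77)/2 ≈ 7.8875 (local maximum)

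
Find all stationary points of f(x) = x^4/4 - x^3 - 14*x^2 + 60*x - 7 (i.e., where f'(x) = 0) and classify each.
f'(x) = x^3 - 3*x^2 - 28*x + 60

Solve f'(x) = 0:
  Factor: x^3 - 3*x^2 - 28*x + 60 = (x - 6)*(x - 2)*(x + 5) = 0.
  ⇒ x = -5, 2, 6

f''(x) = 3*x^2 - 6*x - 28
Second-derivative test at each critical point:
  f''(-5) = 77 > 0 → local minimum
  f''(2) = -28 < 0 → local maximum
  f''(6) = 44 > 0 → local minimum

Critical points: x = -5 (local minimum); x = 2 (local maximum); x = 6 (local minimum)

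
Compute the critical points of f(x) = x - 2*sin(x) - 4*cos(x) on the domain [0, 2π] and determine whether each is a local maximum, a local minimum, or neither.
f'(x) = 4*sin(x) - 2*cos(x) + 1

Solve f'(x) = 0 on [0, 2π]:
  f'(x) = 0 ⇔ 4*sin(x) - 2*cos(x) = -1. Write the left side as R·cos(x + φ) with R = √((-2)² + (-4)²) = 2*sqrt(5), cos φ = -sqrt(5)/5, sin φ = -2*sqrt(5)/5; then cos(x + φ) = -sqrt(5)/10. Solve for x and keep the solutions lying in [0, 2π].
  ⇒ x = atan((-2 + sqrt(19))/(1 + 2*sqrt(19))) ≈ 0.2381, atan((-sqrt(19) - 2)/(1 - 2*sqrt(19))) + pi ≈ 3.8308

f''(x) = 2*sin(x) + 4*cos(x)
Second-derivative test at each critical point:
  f''(0.2381) = 4.3589 > 0 → local minimum
  f''(3.8308) = -4.3589 < 0 → local maximum

Critical points: x = atan((-2 + sqrt(19))/(1 + 2*sqrt(19))) ≈ 0.2381 (local minimum); x = atan((-sqrt(19) - 2)/(1 - 2*sqrt(19))) + pi ≈ 3.8308 (local maximum)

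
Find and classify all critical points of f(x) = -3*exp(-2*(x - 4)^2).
f'(x) = 12*(x - 4)*exp(-2*(x - 4)^2)

Solve f'(x) = 0:
  f'(x) = (12*x - 48)·exp(-2*(x - 4)^2) and exp(-2*(x - 4)^2) > 0 for every x, so f'(x) = 0 ⇔ 12*x - 48 = 0.
  Factor: 12*x - 48 = 12*(x - 4) = 0.
  ⇒ x = 4

f''(x) = 12*(1 - 4*(x - 4)^2)*exp(-2*(x - 4)^2)
Second-derivative test at each critical point:
  f''(4) = 12 > 0 → local minimum

Critical points: x = 4 (local minimum)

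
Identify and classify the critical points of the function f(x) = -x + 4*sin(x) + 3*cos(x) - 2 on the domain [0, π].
f'(x) = -3*sin(x) + 4*cos(x) - 1

Solve f'(x) = 0 on [0, π]:
  f'(x) = 0 ⇔ -3*sin(x) + 4*cos(x) = 1. Write the left side as R·cos(x + φ) with R = √(4² + 3²) = 5, cos φ = 4/5, sin φ = 3/5; then cos(x + φ) = 1/5. Solve for x and keep the solutions lying in [0, π].
  ⇒ x = atan((-3 + 8*sqrt(6))/(4 + 6*sqrt(6))) ≈ 0.7259

f''(x) = -4*sin(x) - 3*cos(x)
Second-derivative test at each critical point:
  f''(0.7259) = -4.8990 < 0 → local maximum

Critical points: x = atan((-3 + 8*sqrt(6))/(4 + 6*sqrt(6))) ≈ 0.7259 (local maximum)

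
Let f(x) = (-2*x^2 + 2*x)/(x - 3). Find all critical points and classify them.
f'(x) = 2*(-x^2 + 6*x - 3)/(x^2 - 6*x + 9)

Solve f'(x) = 0:
  f'(x) = -2*(x^2 - 6*x + 3)/(x - 3)^2; the denominator is positive wherever f is defined, so f'(x) = 0 ⇔ -2*x^2 + 12*x - 6 = 0.
  Factor: -2*x^2 + 12*x - 6 = -2*(x^2 - 6*x + 3); x^2 - 6*x + 3 = 0 has no rational roots; quadratic formula: x = (6 ± √24)/2.
  ⇒ x = 3 - sqrt(6) ≈ 0.5505, sqrt(6) + 3 ≈ 5.4495

f''(x) = -24/(x^3 - 9*x^2 + 27*x - 27)
Second-derivative test at each critical point:
  f''(0.5505) = 1.6330 > 0 → local minimum
  f''(5.4495) = -1.6330 < 0 → local maximum

Critical points: x = 3 - sqrt(6) ≈ 0.5505 (local minimum); x = sqrt(6) + 3 ≈ 5.4495 (local maximum)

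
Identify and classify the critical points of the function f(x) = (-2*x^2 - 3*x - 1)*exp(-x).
f'(x) = (2*x^2 - x - 2)*exp(-x)

Solve f'(x) = 0:
  f'(x) = (2*x^2 - x - 2)·exp(-x) and exp(-x) > 0 for every x, so f'(x) = 0 ⇔ 2*x^2 - x - 2 = 0.
  2*x^2 - x - 2 = 0 has no rational roots; quadratic formula: x = (1 ± √17)/4.
  ⇒ x = 1/4 - sqrt(17)/4 ≈ -0.7808, 1/4 + sqrt(17)/4 ≈ 1.2808

f''(x) = (-2*x^2 + 5*x + 1)*exp(-x)
Second-derivative test at each critical point:
  f''(-0.7808) = -9.0014 < 0 → local maximum
  f''(1.2808) = 1.1455 > 0 → local minimum

Critical points: x = 1/4 - sqrt(17)/4 ≈ -0.7808 (local maximum); x = 1/4 + sqrt(17)/4 ≈ 1.2808 (local minimum)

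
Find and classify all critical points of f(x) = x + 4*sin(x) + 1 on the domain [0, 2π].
f'(x) = 4*cos(x) + 1

Solve f'(x) = 0 on [0, 2π]:
  f'(x) = 0 ⇔ cos(x) = -1/4, i.e. x = ±arccos(-1/4) + 2nπ; keep the solutions lying in [0, 2π].
  ⇒ x = acos(-1/4) ≈ 1.8235, -acos(-1/4) + 2*pi ≈ 4.4597

f''(x) = -4*sin(x)
Second-derivative test at each critical point:
  f''(1.8235) = -3.8730 < 0 → local maximum
  f''(4.4597) = 3.8730 > 0 → local minimum

Critical points: x = acos(-1/4) ≈ 1.8235 (local maximum); x = -acos(-1/4) + 2*pi ≈ 4.4597 (local minimum)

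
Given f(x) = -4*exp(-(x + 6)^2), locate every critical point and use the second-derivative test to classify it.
f'(x) = 8*(x + 6)*exp(-(x + 6)^2)

Solve f'(x) = 0:
  f'(x) = (8*x + 48)·exp(-(x + 6)^2) and exp(-(x + 6)^2) > 0 for every x, so f'(x) = 0 ⇔ 8*x + 48 = 0.
  Factor: 8*x + 48 = 8*(x + 6) = 0.
  ⇒ x = -6

f''(x) = 8*(1 - 2*(x + 6)^2)*exp(-(x + 6)^2)
Second-derivative test at each critical point:
  f''(-6) = 8 > 0 → local minimum

Critical points: x = -6 (local minimum)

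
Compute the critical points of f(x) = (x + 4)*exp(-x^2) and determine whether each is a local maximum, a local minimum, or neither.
f'(x) = (-2*x*(x + 4) + 1)*exp(-x^2)

Solve f'(x) = 0:
  f'(x) = (-2*x^2 - 8*x + 1)·exp(-x^2) and exp(-x^2) > 0 for every x, so f'(x) = 0 ⇔ -2*x^2 - 8*x + 1 = 0.
  2*x^2 + 8*x - 1 = 0 has no rational roots; quadratic formula: x = (-8 ± √72)/4.
  ⇒ x = -3*sqrt(2)/2 - 2 ≈ -4.1213, -2 + 3*sqrt(2)/2 ≈ 0.1213

f''(x) = 2*(2*x^2*(x + 4) - 3*x - 4)*exp(-x^2)
Second-derivative test at each critical point:
  f''(-4.1213) = 3.565e-07 > 0 → local minimum
  f''(0.1213) = -8.3613 < 0 → local maximum

Critical points: x = -3*sqrt(2)/2 - 2 ≈ -4.1213 (local minimum); x = -2 + 3*sqrt(2)/2 ≈ 0.1213 (local maximum)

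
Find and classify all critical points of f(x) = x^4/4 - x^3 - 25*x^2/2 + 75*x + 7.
f'(x) = x^3 - 3*x^2 - 25*x + 75

Solve f'(x) = 0:
  Factor: x^3 - 3*x^2 - 25*x + 75 = (x - 5)*(x - 3)*(x + 5) = 0.
  ⇒ x = -5, 3, 5

f''(x) = 3*x^2 - 6*x - 25
Second-derivative test at each critical point:
  f''(-5) = 80 > 0 → local minimum
  f''(3) = -16 < 0 → local maximum
  f''(5) = 20 > 0 → local minimum

Critical points: x = -5 (local minimum); x = 3 (local maximum); x = 5 (local minimum)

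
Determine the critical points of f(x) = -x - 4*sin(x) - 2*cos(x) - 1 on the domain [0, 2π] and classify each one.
f'(x) = 2*sin(x) - 4*cos(x) - 1

Solve f'(x) = 0 on [0, 2π]:
  f'(x) = 0 ⇔ 2*sin(x) - 4*cos(x) = 1. Write the left side as R·cos(x + φ) with R = √((-4)² + (-2)²) = 2*sqrt(5), cos φ = -2*sqrt(5)/5, sin φ = -sqrt(5)/5; then cos(x + φ) = sqrt(5)/10. Solve for x and keep the solutions lying in [0, 2π].
  ⇒ x = atan((1 + 2*sqrt(19))/(-2 + sqrt(19))) ≈ 1.3327, atan((1 - 2*sqrt(19))/(-sqrt(19) - 2)) + pi ≈ 4.0232

f''(x) = 4*sin(x) + 2*cos(x)
Second-derivative test at each critical point:
  f''(1.3327) = 4.3589 > 0 → local minimum
  f''(4.0232) = -4.3589 < 0 → local maximum

Critical points: x = atan((1 + 2*sqrt(19))/(-2 + sqrt(19))) ≈ 1.3327 (local minimum); x = atan((1 - 2*sqrt(19))/(-sqrt(19) - 2)) + pi ≈ 4.0232 (local maximum)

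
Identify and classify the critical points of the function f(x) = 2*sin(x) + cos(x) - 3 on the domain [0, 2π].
f'(x) = -sin(x) + 2*cos(x)

Solve f'(x) = 0 on [0, 2π]:
  f'(x) = 0 ⇔ 2*cos(x) = sin(x) ⇔ tan(x) = 2, i.e. x = arctan(2) + nπ; keep the solutions lying in [0, 2π].
  ⇒ x = atan(2) ≈ 1.1071, atan(2) + pi ≈ 4.2487

f''(x) = -2*sin(x) - cos(x)
Second-derivative test at each critical point:
  f''(1.1071) = -2.2361 < 0 → local maximum
  f''(4.2487) = 2.2361 > 0 → local minimum

Critical points: x = atan(2) ≈ 1.1071 (local maximum); x = atan(2) + pi ≈ 4.2487 (local minimum)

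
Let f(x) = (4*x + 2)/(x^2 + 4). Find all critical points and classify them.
f'(x) = 4*(-x^2 - x + 4)/(x^4 + 8*x^2 + 16)

Solve f'(x) = 0:
  f'(x) = -4*(x^2 + x - 4)/(x^2 + 4)^2; the denominator is positive wherever f is defined, so f'(x) = 0 ⇔ -4*x^2 - 4*x + 16 = 0.
  Factor: -4*x^2 - 4*x + 16 = -4*(x^2 + x - 4); x^2 + x - 4 = 0 has no rational roots; quadratic formula: x = (-1 ± √17)/2.
  ⇒ x = -sqrt(17)/2 - 1/2 ≈ -2.5616, -1/2 + sqrt(17)/2 ≈ 1.5616

f''(x) = 4*(4*x^2*(2*x + 1) - (6*x + 1)*(x^2 + 4))/(x^2 + 4)^3
Second-derivative test at each critical point:
  f''(-2.5616) = 0.1479 > 0 → local minimum
  f''(1.5616) = -0.3979 < 0 → local maximum

Critical points: x = -sqrt(17)/2 - 1/2 ≈ -2.5616 (local minimum); x = -1/2 + sqrt(17)/2 ≈ 1.5616 (local maximum)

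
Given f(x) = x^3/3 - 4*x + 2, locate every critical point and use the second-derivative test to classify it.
f'(x) = x^2 - 4

Solve f'(x) = 0:
  Factor: x^2 - 4 = (x - 2)*(x + 2) = 0.
  ⇒ x = -2, 2

f''(x) = 2*x
Second-derivative test at each critical point:
  f''(-2) = -4 < 0 → local maximum
  f''(2) = 4 > 0 → local minimum

Critical points: x = -2 (local maximum); x = 2 (local minimum)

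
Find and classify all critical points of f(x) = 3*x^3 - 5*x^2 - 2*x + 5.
f'(x) = 9*x^2 - 10*x - 2

Solve f'(x) = 0:
  9*x^2 - 10*x - 2 = 0 has no rational roots; quadratic formula: x = (10 ± √172)/18.
  ⇒ x = 5/9 - sqrt(43)/9 ≈ -0.1730, 5/9 + sqrt(43)/9 ≈ 1.2842

f''(x) = 18*x - 10
Second-derivative test at each critical point:
  f''(-0.1730) = -13.1149 < 0 → local maximum
  f''(1.2842) = 13.1149 > 0 → local minimum

Critical points: x = 5/9 - sqrt(43)/9 ≈ -0.1730 (local maximum); x = 5/9 + sqrt(43)/9 ≈ 1.2842 (local minimum)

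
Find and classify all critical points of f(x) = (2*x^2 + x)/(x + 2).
f'(x) = 2*(x^2 + 4*x + 1)/(x^2 + 4*x + 4)

Solve f'(x) = 0:
  f'(x) = 2*(x^2 + 4*x + 1)/(x + 2)^2; the denominator is positive wherever f is defined, so f'(x) = 0 ⇔ 2*x^2 + 8*x + 2 = 0.
  Factor: 2*x^2 + 8*x + 2 = 2*(x^2 + 4*x + 1); x^2 + 4*x + 1 = 0 has no rational roots; quadratic formula: x = (-4 ± √12)/2.
  ⇒ x = -2 - sqrt(3) ≈ -3.7321, -2 + sqrt(3) ≈ -0.2679

f''(x) = 12/(x^3 + 6*x^2 + 12*x + 8)
Second-derivative test at each critical point:
  f''(-3.7321) = -2.3094 < 0 → local maximum
  f''(-0.2679) = 2.3094 > 0 → local minimum

Critical points: x = -2 - sqrt(3) ≈ -3.7321 (local maximum); x = -2 + sqrt(3) ≈ -0.2679 (local minimum)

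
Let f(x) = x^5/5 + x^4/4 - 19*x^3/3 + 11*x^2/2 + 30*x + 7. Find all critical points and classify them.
f'(x) = x^4 + x^3 - 19*x^2 + 11*x + 30

Solve f'(x) = 0:
  Factor: x^4 + x^3 - 19*x^2 + 11*x + 30 = (x - 3)*(x - 2)*(x + 1)*(x + 5) = 0.
  ⇒ x = -5, -1, 2, 3

f''(x) = 4*x^3 + 3*x^2 - 38*x + 11
Second-derivative test at each critical point:
  f''(-5) = -224 < 0 → local maximum
  f''(-1) = 48 > 0 → local minimum
  f''(2) = -21 < 0 → local maximum
  f''(3) = 32 > 0 → local minimum

Critical points: x = -5 (local maximum); x = -1 (local minimum); x = 2 (local maximum); x = 3 (local minimum)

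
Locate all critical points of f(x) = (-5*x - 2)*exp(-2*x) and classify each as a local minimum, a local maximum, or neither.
f'(x) = (10*x - 1)*exp(-2*x)

Solve f'(x) = 0:
  f'(x) = (10*x - 1)·exp(-2*x) and exp(-2*x) > 0 for every x, so f'(x) = 0 ⇔ 10*x - 1 = 0.
  10*x - 1 = 0.
  ⇒ x = 1/10

f''(x) = 4*(3 - 5*x)*exp(-2*x)
Second-derivative test at each critical point:
  f''(1/10) = 8.1873 > 0 → local minimum

Critical points: x = 1/10 (local minimum)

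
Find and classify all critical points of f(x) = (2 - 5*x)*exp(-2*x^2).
f'(x) = (4*x*(5*x - 2) - 5)*exp(-2*x^2)

Solve f'(x) = 0:
  f'(x) = (20*x^2 - 8*x - 5)·exp(-2*x^2) and exp(-2*x^2) > 0 for every x, so f'(x) = 0 ⇔ 20*x^2 - 8*x - 5 = 0.
  20*x^2 - 8*x - 5 = 0 has no rational roots; quadratic formula: x = (8 ± √464)/40.
  ⇒ x = 1/5 - sqrt(29)/10 ≈ -0.3385, 1/5 + sqrt(29)/10 ≈ 0.7385

f''(x) = 4*(4*x^2*(2 - 5*x) + 15*x - 2)*exp(-2*x^2)
Second-derivative test at each critical point:
  f''(-0.3385) = -17.1287 < 0 → local maximum
  f''(0.7385) = 7.2364 > 0 → local minimum

Critical points: x = 1/5 - sqrt(29)/10 ≈ -0.3385 (local maximum); x = 1/5 + sqrt(29)/10 ≈ 0.7385 (local minimum)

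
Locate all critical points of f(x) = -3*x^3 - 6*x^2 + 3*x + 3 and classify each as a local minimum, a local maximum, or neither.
f'(x) = -9*x^2 - 12*x + 3

Solve f'(x) = 0:
  Factor: -9*x^2 - 12*x + 3 = -3*(3*x^2 + 4*x - 1); 3*x^2 + 4*x - 1 = 0 has no rational roots; quadratic formula: x = (-4 ± √28)/6.
  ⇒ x = -sqrt(7)/3 - 2/3 ≈ -1.5486, -2/3 + sqrt(7)/3 ≈ 0.2153

f''(x) = -18*x - 12
Second-derivative test at each critical point:
  f''(-1.5486) = 15.8745 > 0 → local minimum
  f''(0.2153) = -15.8745 < 0 → local maximum

Critical points: x = -sqrt(7)/3 - 2/3 ≈ -1.5486 (local minimum); x = -2/3 + sqrt(7)/3 ≈ 0.2153 (local maximum)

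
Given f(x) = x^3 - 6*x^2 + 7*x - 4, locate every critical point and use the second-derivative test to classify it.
f'(x) = 3*x^2 - 12*x + 7

Solve f'(x) = 0:
  3*x^2 - 12*x + 7 = 0 has no rational roots; quadratic formula: x = (12 ± √60)/6.
  ⇒ x = 2 - sqrt(15)/3 ≈ 0.7090, sqrt(15)/3 + 2 ≈ 3.2910

f''(x) = 6*x - 12
Second-derivative test at each critical point:
  f''(0.7090) = -7.7460 < 0 → local maximum
  f''(3.2910) = 7.7460 > 0 → local minimum

Critical points: x = 2 - sqrt(15)/3 ≈ 0.7090 (local maximum); x = sqrt(15)/3 + 2 ≈ 3.2910 (local minimum)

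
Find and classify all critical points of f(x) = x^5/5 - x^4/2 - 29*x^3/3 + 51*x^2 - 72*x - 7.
f'(x) = x^4 - 2*x^3 - 29*x^2 + 102*x - 72

Solve f'(x) = 0:
  Factor: x^4 - 2*x^3 - 29*x^2 + 102*x - 72 = (x - 4)*(x - 3)*(x - 1)*(x + 6) = 0.
  ⇒ x = -6, 1, 3, 4

f''(x) = 4*x^3 - 6*x^2 - 58*x + 102
Second-derivative test at each critical point:
  f''(-6) = -630 < 0 → local maximum
  f''(1) = 42 > 0 → local minimum
  f''(3) = -18 < 0 → local maximum
  f''(4) = 30 > 0 → local minimum

Critical points: x = -6 (local maximum); x = 1 (local minimum); x = 3 (local maximum); x = 4 (local minimum)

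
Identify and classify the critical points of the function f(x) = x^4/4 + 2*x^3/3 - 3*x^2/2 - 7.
f'(x) = x*(x^2 + 2*x - 3)

Solve f'(x) = 0:
  Factor: x^3 + 2*x^2 - 3*x = x*(x - 1)*(x + 3) = 0.
  ⇒ x = -3, 0, 1

f''(x) = 3*x^2 + 4*x - 3
Second-derivative test at each critical point:
  f''(-3) = 12 > 0 → local minimum
  f''(0) = -3 < 0 → local maximum
  f''(1) = 4 > 0 → local minimum

Critical points: x = -3 (local minimum); x = 0 (local maximum); x = 1 (local minimum)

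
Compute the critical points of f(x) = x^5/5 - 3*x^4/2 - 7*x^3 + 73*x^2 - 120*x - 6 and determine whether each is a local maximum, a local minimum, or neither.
f'(x) = x^4 - 6*x^3 - 21*x^2 + 146*x - 120

Solve f'(x) = 0:
  Factor: x^4 - 6*x^3 - 21*x^2 + 146*x - 120 = (x - 6)*(x - 4)*(x - 1)*(x + 5) = 0.
  ⇒ x = -5, 1, 4, 6

f''(x) = 4*x^3 - 18*x^2 - 42*x + 146
Second-derivative test at each critical point:
  f''(-5) = -594 < 0 → local maximum
  f''(1) = 90 > 0 → local minimum
  f''(4) = -54 < 0 → local maximum
  f''(6) = 110 > 0 → local minimum

Critical points: x = -5 (local maximum); x = 1 (local minimum); x = 4 (local maximum); x = 6 (local minimum)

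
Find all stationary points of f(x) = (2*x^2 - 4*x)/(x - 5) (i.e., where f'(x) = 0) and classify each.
f'(x) = 2*(x^2 - 10*x + 10)/(x^2 - 10*x + 25)

Solve f'(x) = 0:
  f'(x) = 2*(x^2 - 10*x + 10)/(x - 5)^2; the denominator is positive wherever f is defined, so f'(x) = 0 ⇔ 2*x^2 - 20*x + 20 = 0.
  Factor: 2*x^2 - 20*x + 20 = 2*(x^2 - 10*x + 10); x^2 - 10*x + 10 = 0 has no rational roots; quadratic formula: x = (10 ± √60)/2.
  ⇒ x = 5 - sqrt(15) ≈ 1.1270, sqrt(15) + 5 ≈ 8.8730

f''(x) = 60/(x^3 - 15*x^2 + 75*x - 125)
Second-derivative test at each critical point:
  f''(1.1270) = -1.0328 < 0 → local maximum
  f''(8.8730) = 1.0328 > 0 → local minimum

Critical points: x = 5 - sqrt(15) ≈ 1.1270 (local maximum); x = sqrt(15) + 5 ≈ 8.8730 (local minimum)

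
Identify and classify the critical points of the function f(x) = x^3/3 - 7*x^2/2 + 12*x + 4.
f'(x) = x^2 - 7*x + 12

Solve f'(x) = 0:
  Factor: x^2 - 7*x + 12 = (x - 4)*(x - 3) = 0.
  ⇒ x = 3, 4

f''(x) = 2*x - 7
Second-derivative test at each critical point:
  f''(3) = -1 < 0 → local maximum
  f''(4) = 1 > 0 → local minimum

Critical points: x = 3 (local maximum); x = 4 (local minimum)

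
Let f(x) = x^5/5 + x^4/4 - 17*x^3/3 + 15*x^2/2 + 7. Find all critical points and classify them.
f'(x) = x*(x^3 + x^2 - 17*x + 15)

Solve f'(x) = 0:
  Factor: x^4 + x^3 - 17*x^2 + 15*x = x*(x - 3)*(x - 1)*(x + 5) = 0.
  ⇒ x = -5, 0, 1, 3

f''(x) = 4*x^3 + 3*x^2 - 34*x + 15
Second-derivative test at each critical point:
  f''(-5) = -240 < 0 → local maximum
  f''(0) = 15 > 0 → local minimum
  f''(1) = -12 < 0 → local maximum
  f''(3) = 48 > 0 → local minimum

Critical points: x = -5 (local maximum); x = 0 (local minimum); x = 1 (local maximum); x = 3 (local minimum)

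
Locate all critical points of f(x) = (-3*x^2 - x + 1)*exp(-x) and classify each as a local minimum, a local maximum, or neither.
f'(x) = (3*x^2 - 5*x - 2)*exp(-x)

Solve f'(x) = 0:
  f'(x) = (3*x^2 - 5*x - 2)·exp(-x) and exp(-x) > 0 for every x, so f'(x) = 0 ⇔ 3*x^2 - 5*x - 2 = 0.
  Factor: 3*x^2 - 5*x - 2 = (x - 2)*(3*x + 1) = 0.
  ⇒ x = -1/3, 2

f''(x) = (-3*x^2 + 11*x - 3)*exp(-x)
Second-derivative test at each critical point:
  f''(-1/3) = -9.7693 < 0 → local maximum
  f''(2) = 0.9473 > 0 → local minimum

Critical points: x = -1/3 (local maximum); x = 2 (local minimum)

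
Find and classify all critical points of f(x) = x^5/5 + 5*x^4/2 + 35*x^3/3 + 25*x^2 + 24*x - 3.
f'(x) = x^4 + 10*x^3 + 35*x^2 + 50*x + 24

Solve f'(x) = 0:
  Factor: x^4 + 10*x^3 + 35*x^2 + 50*x + 24 = (x + 1)*(x + 2)*(x + 3)*(x + 4) = 0.
  ⇒ x = -4, -3, -2, -1

f''(x) = 4*x^3 + 30*x^2 + 70*x + 50
Second-derivative test at each critical point:
  f''(-4) = -6 < 0 → local maximum
  f''(-3) = 2 > 0 → local minimum
  f''(-2) = -2 < 0 → local maximum
  f''(-1) = 6 > 0 → local minimum

Critical points: x = -4 (local maximum); x = -3 (local minimum); x = -2 (local maximum); x = -1 (local minimum)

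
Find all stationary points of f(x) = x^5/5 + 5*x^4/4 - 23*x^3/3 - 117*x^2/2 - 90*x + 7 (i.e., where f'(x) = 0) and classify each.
f'(x) = x^4 + 5*x^3 - 23*x^2 - 117*x - 90

Solve f'(x) = 0:
  Factor: x^4 + 5*x^3 - 23*x^2 - 117*x - 90 = (x - 5)*(x + 1)*(x + 3)*(x + 6) = 0.
  ⇒ x = -6, -3, -1, 5

f''(x) = 4*x^3 + 15*x^2 - 46*x - 117
Second-derivative test at each critical point:
  f''(-6) = -165 < 0 → local maximum
  f''(-3) = 48 > 0 → local minimum
  f''(-1) = -60 < 0 → local maximum
  f''(5) = 528 > 0 → local minimum

Critical points: x = -6 (local maximum); x = -3 (local minimum); x = -1 (local maximum); x = 5 (local minimum)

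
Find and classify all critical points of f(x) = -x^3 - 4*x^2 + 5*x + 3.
f'(x) = -3*x^2 - 8*x + 5

Solve f'(x) = 0:
  3*x^2 + 8*x - 5 = 0 has no rational roots; quadratic formula: x = (-8 ± √124)/6.
  ⇒ x = -sqrt(31)/3 - 4/3 ≈ -3.1893, -4/3 + sqrt(31)/3 ≈ 0.5226

f''(x) = -6*x - 8
Second-derivative test at each critical point:
  f''(-3.1893) = 11.1355 > 0 → local minimum
  f''(0.5226) = -11.1355 < 0 → local maximum

Critical points: x = -sqrt(31)/3 - 4/3 ≈ -3.1893 (local minimum); x = -4/3 + sqrt(31)/3 ≈ 0.5226 (local maximum)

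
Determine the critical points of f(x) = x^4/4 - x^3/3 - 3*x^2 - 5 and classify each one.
f'(x) = x*(x^2 - x - 6)

Solve f'(x) = 0:
  Factor: x^3 - x^2 - 6*x = x*(x - 3)*(x + 2) = 0.
  ⇒ x = -2, 0, 3

f''(x) = 3*x^2 - 2*x - 6
Second-derivative test at each critical point:
  f''(-2) = 10 > 0 → local minimum
  f''(0) = -6 < 0 → local maximum
  f''(3) = 15 > 0 → local minimum

Critical points: x = -2 (local minimum); x = 0 (local maximum); x = 3 (local minimum)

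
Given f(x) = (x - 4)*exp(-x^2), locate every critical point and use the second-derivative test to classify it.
f'(x) = (-2*x*(x - 4) + 1)*exp(-x^2)

Solve f'(x) = 0:
  f'(x) = (-2*x^2 + 8*x + 1)·exp(-x^2) and exp(-x^2) > 0 for every x, so f'(x) = 0 ⇔ -2*x^2 + 8*x + 1 = 0.
  2*x^2 - 8*x - 1 = 0 has no rational roots; quadratic formula: x = (8 ± √72)/4.
  ⇒ x = 2 - 3*sqrt(2)/2 ≈ -0.1213, 2 + 3*sqrt(2)/2 ≈ 4.1213

f''(x) = 2*(2*x^2*(x - 4) - 3*x + 4)*exp(-x^2)
Second-derivative test at each critical point:
  f''(-0.1213) = 8.3613 > 0 → local minimum
  f''(4.1213) = -3.565e-07 < 0 → local maximum

Critical points: x = 2 - 3*sqrt(2)/2 ≈ -0.1213 (local minimum); x = 2 + 3*sqrt(2)/2 ≈ 4.1213 (local maximum)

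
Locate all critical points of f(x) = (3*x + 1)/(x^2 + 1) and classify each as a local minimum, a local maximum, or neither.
f'(x) = (-3*x^2 - 2*x + 3)/(x^4 + 2*x^2 + 1)

Solve f'(x) = 0:
  f'(x) = -(3*x^2 + 2*x - 3)/(x^2 + 1)^2; the denominator is positive wherever f is defined, so f'(x) = 0 ⇔ -3*x^2 - 2*x + 3 = 0.
  3*x^2 + 2*x - 3 = 0 has no rational roots; quadratic formula: x = (-2 ± √40)/6.
  ⇒ x = -sqrt(10)/3 - 1/3 ≈ -1.3874, -1/3 + sqrt(10)/3 ≈ 0.7208

f''(x) = 2*(4*x^2*(3*x + 1) - (9*x + 1)*(x^2 + 1))/(x^2 + 1)^3
Second-derivative test at each critical point:
  f''(-1.3874) = 0.7393 > 0 → local minimum
  f''(0.7208) = -2.7393 < 0 → local maximum

Critical points: x = -sqrt(10)/3 - 1/3 ≈ -1.3874 (local minimum); x = -1/3 + sqrt(10)/3 ≈ 0.7208 (local maximum)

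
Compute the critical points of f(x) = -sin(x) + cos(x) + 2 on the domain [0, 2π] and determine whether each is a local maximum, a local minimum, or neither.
f'(x) = -sin(x) - cos(x)

Solve f'(x) = 0 on [0, 2π]:
  f'(x) = 0 ⇔ -cos(x) = sin(x) ⇔ tan(x) = -1, i.e. x = arctan(-1) + nπ; keep the solutions lying in [0, 2π].
  ⇒ x = 3*pi/4 ≈ 2.3562, 7*pi/4 ≈ 5.4978

f''(x) = sin(x) - cos(x)
Second-derivative test at each critical point:
  f''(2.3562) = 1.4142 > 0 → local minimum
  f''(5.4978) = -1.4142 < 0 → local maximum

Critical points: x = 3*pi/4 ≈ 2.3562 (local minimum); x = 7*pi/4 ≈ 5.4978 (local maximum)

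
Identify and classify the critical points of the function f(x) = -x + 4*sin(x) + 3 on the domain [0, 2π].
f'(x) = 4*cos(x) - 1

Solve f'(x) = 0 on [0, 2π]:
  f'(x) = 0 ⇔ cos(x) = 1/4, i.e. x = ±arccos(1/4) + 2nπ; keep the solutions lying in [0, 2π].
  ⇒ x = acos(1/4) ≈ 1.3181, -acos(1/4) + 2*pi ≈ 4.9651

f''(x) = -4*sin(x)
Second-derivative test at each critical point:
  f''(1.3181) = -3.8730 < 0 → local maximum
  f''(4.9651) = 3.8730 > 0 → local minimum

Critical points: x = acos(1/4) ≈ 1.3181 (local maximum); x = -acos(1/4) + 2*pi ≈ 4.9651 (local minimum)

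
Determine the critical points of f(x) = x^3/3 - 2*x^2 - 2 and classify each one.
f'(x) = x*(x - 4)

Solve f'(x) = 0:
  Factor: x^2 - 4*x = x*(x - 4) = 0.
  ⇒ x = 0, 4

f''(x) = 2*x - 4
Second-derivative test at each critical point:
  f''(0) = -4 < 0 → local maximum
  f''(4) = 4 > 0 → local minimum

Critical points: x = 0 (local maximum); x = 4 (local minimum)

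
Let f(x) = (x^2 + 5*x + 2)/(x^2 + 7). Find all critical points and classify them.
f'(x) = 5*(-x^2 + 2*x + 7)/(x^4 + 14*x^2 + 49)

Solve f'(x) = 0:
  f'(x) = -5*(x^2 - 2*x - 7)/(x^2 + 7)^2; the denominator is positive wherever f is defined, so f'(x) = 0 ⇔ -5*x^2 + 10*x + 35 = 0.
  Factor: -5*x^2 + 10*x + 35 = -5*(x^2 - 2*x - 7); x^2 - 2*x - 7 = 0 has no rational roots; quadratic formula: x = (2 ± √32)/2.
  ⇒ x = 1 - 2*sqrt(2) ≈ -1.8284, 1 + 2*sqrt(2) ≈ 3.8284

f''(x) = 10*(x^3 - 3*x^2 - 21*x + 7)/(x^6 + 21*x^4 + 147*x^2 + 343)
Second-derivative test at each critical point:
  f''(-1.8284) = 0.2644 > 0 → local minimum
  f''(3.8284) = -0.0603 < 0 → local maximum

Critical points: x = 1 - 2*sqrt(2) ≈ -1.8284 (local minimum); x = 1 + 2*sqrt(2) ≈ 3.8284 (local maximum)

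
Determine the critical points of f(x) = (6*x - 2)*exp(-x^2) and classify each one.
f'(x) = 2*(-2*x*(3*x - 1) + 3)*exp(-x^2)

Solve f'(x) = 0:
  f'(x) = (-12*x^2 + 4*x + 6)·exp(-x^2) and exp(-x^2) > 0 for every x, so f'(x) = 0 ⇔ -12*x^2 + 4*x + 6 = 0.
  Factor: -12*x^2 + 4*x + 6 = -2*(6*x^2 - 2*x - 3); 6*x^2 - 2*x - 3 = 0 has no rational roots; quadratic formula: x = (2 ± √76)/12.
  ⇒ x = 1/6 - sqrt(19)/6 ≈ -0.5598, 1/6 + sqrt(19)/6 ≈ 0.8931

f''(x) = 4*(2*x^2*(3*x - 1) - 9*x + 1)*exp(-x^2)
Second-derivative test at each critical point:
  f''(-0.5598) = 12.7447 > 0 → local minimum
  f''(0.8931) = -7.8522 < 0 → local maximum

Critical points: x = 1/6 - sqrt(19)/6 ≈ -0.5598 (local minimum); x = 1/6 + sqrt(19)/6 ≈ 0.8931 (local maximum)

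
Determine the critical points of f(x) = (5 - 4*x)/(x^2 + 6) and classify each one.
f'(x) = 2*(2*x^2 - 5*x - 12)/(x^4 + 12*x^2 + 36)

Solve f'(x) = 0:
  f'(x) = 2*(x - 4)*(2*x + 3)/(x^2 + 6)^2; the denominator is positive wherever f is defined, so f'(x) = 0 ⇔ 4*x^2 - 10*x - 24 = 0.
  Factor: 4*x^2 - 10*x - 24 = 2*(x - 4)*(2*x + 3) = 0.
  ⇒ x = -3/2, 4

f''(x) = 2*(4*x^2*(5 - 4*x) + (12*x - 5)*(x^2 + 6))/(x^2 + 6)^3
Second-derivative test at each critical point:
  f''(-3/2) = -32/99 < 0 → local maximum
  f''(4) = 1/22 > 0 → local minimum

Critical points: x = -3/2 (local maximum); x = 4 (local minimum)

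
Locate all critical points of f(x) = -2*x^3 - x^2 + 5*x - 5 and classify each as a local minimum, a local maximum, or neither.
f'(x) = -6*x^2 - 2*x + 5

Solve f'(x) = 0:
  6*x^2 + 2*x - 5 = 0 has no rational roots; quadratic formula: x = (-2 ± √124)/12.
  ⇒ x = -sqrt(31)/6 - 1/6 ≈ -1.0946, -1/6 + sqrt(31)/6 ≈ 0.7613

f''(x) = -12*x - 2
Second-derivative test at each critical point:
  f''(-1.0946) = 11.1355 > 0 → local minimum
  f''(0.7613) = -11.1355 < 0 → local maximum

Critical points: x = -sqrt(31)/6 - 1/6 ≈ -1.0946 (local minimum); x = -1/6 + sqrt(31)/6 ≈ 0.7613 (local maximum)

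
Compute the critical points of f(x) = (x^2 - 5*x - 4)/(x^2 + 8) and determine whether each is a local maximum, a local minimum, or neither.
f'(x) = (5*x^2 + 24*x - 40)/(x^4 + 16*x^2 + 64)

Solve f'(x) = 0:
  f'(x) = (5*x^2 + 24*x - 40)/(x^2 + 8)^2; the denominator is positive wherever f is defined, so f'(x) = 0 ⇔ 5*x^2 + 24*x - 40 = 0.
  5*x^2 + 24*x - 40 = 0 has no rational roots; quadratic formula: x = (-24 ± √1376)/10.
  ⇒ x = -2*sqrt(86)/5 - 12/5 ≈ -6.1094, -12/5 + 2*sqrt(86)/5 ≈ 1.3094

f''(x) = 2*(-5*x^3 - 36*x^2 + 120*x + 96)/(x^6 + 24*x^4 + 192*x^2 + 512)
Second-derivative test at each critical point:
  f''(-6.1094) = -0.0181 < 0 → local maximum
  f''(1.3094) = 0.3931 > 0 → local minimum

Critical points: x = -2*sqrt(86)/5 - 12/5 ≈ -6.1094 (local maximum); x = -12/5 + 2*sqrt(86)/5 ≈ 1.3094 (local minimum)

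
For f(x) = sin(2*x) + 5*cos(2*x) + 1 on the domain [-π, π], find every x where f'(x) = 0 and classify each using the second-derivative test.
f'(x) = -10*sin(2*x) + 2*cos(2*x)

Solve f'(x) = 0 on [-π, π]:
  f'(x) = 0 ⇔ cos(2*x) = 5*sin(2*x) ⇔ tan(2*x) = 1/5, i.e. 2*x = arctan(1/5) + nπ; keep the solutions lying in [-π, π].
  ⇒ x = -pi + atan(1/5)/2 ≈ -3.0429, -pi/2 + atan(1/5)/2 ≈ -1.4721, atan(1/5)/2 ≈ 0.0987, atan(1/5)/2 + pi/2 ≈ 1.6695

f''(x) = -4*sin(2*x) - 20*cos(2*x)
Second-derivative test at each critical point:
  f''(-3.0429) = -20.3961 < 0 → local maximum
  f''(-1.4721) = 20.3961 > 0 → local minimum
  f''(0.0987) = -20.3961 < 0 → local maximum
  f''(1.6695) = 20.3961 > 0 → local minimum

Critical points: x = -pi + atan(1/5)/2 ≈ -3.0429 (local maximum); x = -pi/2 + atan(1/5)/2 ≈ -1.4721 (local minimum); x = atan(1/5)/2 ≈ 0.0987 (local maximum); x = atan(1/5)/2 + pi/2 ≈ 1.6695 (local minimum)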